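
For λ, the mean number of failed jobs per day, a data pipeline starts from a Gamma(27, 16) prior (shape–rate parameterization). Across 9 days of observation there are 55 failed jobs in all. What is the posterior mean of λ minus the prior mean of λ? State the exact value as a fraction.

Total count 55 over total exposure 9 days.
The Gamma prior is conjugate for the Poisson rate, so λ | data ~ Gamma(27+55, 16+9) = Gamma(82, 25).
Posterior mean = 82/25 = 82/25; prior mean = 27/16 = 27/16. Difference = 82/25 − 27/16 = 637/400.

637/400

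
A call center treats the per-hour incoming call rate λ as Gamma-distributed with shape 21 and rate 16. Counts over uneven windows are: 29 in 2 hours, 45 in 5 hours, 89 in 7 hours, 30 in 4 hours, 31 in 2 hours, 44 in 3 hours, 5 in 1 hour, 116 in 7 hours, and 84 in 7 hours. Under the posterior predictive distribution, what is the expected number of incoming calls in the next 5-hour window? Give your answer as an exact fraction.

1235/27

Total count: 29 + 45 + 89 + 30 + 31 + 44 + 5 + 116 + 84 = 473.
Total exposure: 2 + 5 + 7 + 4 + 2 + 3 + 1 + 7 + 7 = 38 hours.
By Gamma–Poisson conjugacy, the posterior is Gamma(α + Σx, β + Σt) = Gamma(21 + 473, 16 + 38) = Gamma(494, 54).
Predictive mean over a 5-hour window = T·E[λ|data] = 5·494/54 = 1235/27.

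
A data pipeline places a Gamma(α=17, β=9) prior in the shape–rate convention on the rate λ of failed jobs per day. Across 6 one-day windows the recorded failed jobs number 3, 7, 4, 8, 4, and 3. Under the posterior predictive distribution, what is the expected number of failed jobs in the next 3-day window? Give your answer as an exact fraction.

46/5

Total count: 3 + 7 + 4 + 8 + 4 + 3 = 29.
Total exposure: 6 days.
Gamma(α, β) with Poisson data over total exposure Σt gives posterior Gamma(α+Σx, β+Σt) = Gamma(46, 15).
Predictive mean over a 3-day window = T·E[λ|data] = 3·46/15 = 46/5.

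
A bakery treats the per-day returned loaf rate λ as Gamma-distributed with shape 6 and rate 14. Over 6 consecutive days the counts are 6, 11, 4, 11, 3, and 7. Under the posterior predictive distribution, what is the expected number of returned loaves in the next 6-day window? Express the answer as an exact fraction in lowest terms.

72/5

Total count: 6 + 11 + 4 + 11 + 3 + 7 = 42.
Total exposure: 6 days.
Conjugate update: add total count to the shape and total exposure to the rate, giving Gamma(48, 20).
Predictive mean over a 6-day window = T·E[λ|data] = 6·48/20 = 72/5.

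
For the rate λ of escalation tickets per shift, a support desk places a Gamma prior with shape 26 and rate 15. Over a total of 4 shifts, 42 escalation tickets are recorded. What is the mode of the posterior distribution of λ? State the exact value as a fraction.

67/19

Total count 42 over total exposure 4 shifts.
By Gamma–Poisson conjugacy, the posterior is Gamma(α + Σx, β + Σt) = Gamma(26 + 42, 15 + 4) = Gamma(68, 19).
Posterior mode = (α'−1)/β' = 67/19.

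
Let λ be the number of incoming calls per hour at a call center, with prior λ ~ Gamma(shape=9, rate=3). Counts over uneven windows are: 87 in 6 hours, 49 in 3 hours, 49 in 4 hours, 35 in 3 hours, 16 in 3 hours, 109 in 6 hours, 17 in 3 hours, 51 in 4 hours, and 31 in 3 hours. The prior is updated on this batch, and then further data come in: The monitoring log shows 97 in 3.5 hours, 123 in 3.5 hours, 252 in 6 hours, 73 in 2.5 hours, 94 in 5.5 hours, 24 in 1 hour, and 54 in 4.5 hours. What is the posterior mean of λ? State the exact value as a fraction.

Total count: 87 + 49 + 49 + 35 + 16 + 109 + 17 + 51 + 31 = 444.
Total exposure: 6 + 3 + 4 + 3 + 3 + 6 + 3 + 4 + 3 = 35 hours.
After the first batch: Gamma(9 + 444, 3 + 35) = Gamma(453, 38).
Total count: 97 + 123 + 252 + 73 + 94 + 24 + 54 = 717.
Total exposure: 3.5 + 3.5 + 6 + 2.5 + 5.5 + 1 + 4.5 = 26.5 hours.
After the second batch: Gamma(453 + 717, 38 + 26.5) = Gamma(1170, 129/2).
Posterior mean = α'/β' = 1170/(129/2) = 780/43.

780/43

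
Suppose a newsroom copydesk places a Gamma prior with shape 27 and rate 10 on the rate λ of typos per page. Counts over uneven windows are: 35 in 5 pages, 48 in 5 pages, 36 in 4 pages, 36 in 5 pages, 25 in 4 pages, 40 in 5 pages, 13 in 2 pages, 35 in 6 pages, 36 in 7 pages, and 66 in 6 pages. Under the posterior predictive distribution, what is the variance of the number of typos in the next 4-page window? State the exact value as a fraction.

100044/3481

Total count: 35 + 48 + 36 + 36 + 25 + 40 + 13 + 35 + 36 + 66 = 370.
Total exposure: 5 + 5 + 4 + 5 + 4 + 5 + 2 + 6 + 7 + 6 = 49 pages.
Posterior: α' = 27 + 370 = 397, β' = 10 + 49 = 59.
The posterior predictive for a window of length T is Negative Binomial with variance T·α'·(β'+T)/β'² = 4·397·63/3481 = 100044/3481.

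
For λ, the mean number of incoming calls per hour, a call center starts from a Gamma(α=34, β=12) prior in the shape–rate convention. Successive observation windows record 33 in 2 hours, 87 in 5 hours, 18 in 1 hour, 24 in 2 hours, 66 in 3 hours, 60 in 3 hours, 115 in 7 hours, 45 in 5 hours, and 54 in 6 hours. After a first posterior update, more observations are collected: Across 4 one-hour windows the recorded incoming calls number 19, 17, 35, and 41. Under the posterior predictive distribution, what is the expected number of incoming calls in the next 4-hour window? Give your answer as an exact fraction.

Total count: 33 + 87 + 18 + 24 + 66 + 60 + 115 + 45 + 54 = 502.
Total exposure: 2 + 5 + 1 + 2 + 3 + 3 + 7 + 5 + 6 = 34 hours.
After the first batch: Gamma(34 + 502, 12 + 34) = Gamma(536, 46).
Total count: 19 + 17 + 35 + 41 = 112.
Total exposure: 4 hours.
After the second batch: Gamma(536 + 112, 46 + 4) = Gamma(648, 50).
Predictive mean over a 4-hour window = T·E[λ|data] = 4·648/50 = 1296/25.

1296/25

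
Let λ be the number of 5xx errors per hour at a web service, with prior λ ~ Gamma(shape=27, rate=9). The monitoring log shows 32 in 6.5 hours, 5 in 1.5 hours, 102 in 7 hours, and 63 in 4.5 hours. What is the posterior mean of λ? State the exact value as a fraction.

Total count: 32 + 5 + 102 + 63 = 202.
Total exposure: 6.5 + 1.5 + 7 + 4.5 = 19.5 hours.
Posterior: α' = 27 + 202 = 229, β' = 9 + 19.5 = 57/2.
Posterior mean = α'/β' = 229/(57/2) = 458/57.

458/57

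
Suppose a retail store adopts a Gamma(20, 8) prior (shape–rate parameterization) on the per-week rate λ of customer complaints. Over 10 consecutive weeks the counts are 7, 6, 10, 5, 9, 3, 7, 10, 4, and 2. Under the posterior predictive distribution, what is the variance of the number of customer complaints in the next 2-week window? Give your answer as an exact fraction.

Total count: 7 + 6 + 10 + 5 + 9 + 3 + 7 + 10 + 4 + 2 = 63.
Total exposure: 10 weeks.
Gamma(α, β) with Poisson data over total exposure Σt gives posterior Gamma(α+Σx, β+Σt) = Gamma(83, 18).
The posterior predictive for a window of length T is Negative Binomial with variance T·α'·(β'+T)/β'² = 2·83·20/324 = 830/81.

830/81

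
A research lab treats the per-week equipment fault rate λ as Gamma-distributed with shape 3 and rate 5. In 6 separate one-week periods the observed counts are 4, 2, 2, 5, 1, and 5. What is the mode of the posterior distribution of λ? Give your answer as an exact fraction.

Total count: 4 + 2 + 2 + 5 + 1 + 5 = 19.
Total exposure: 6 weeks.
By Gamma–Poisson conjugacy, the posterior is Gamma(α + Σx, β + Σt) = Gamma(3 + 19, 5 + 6) = Gamma(22, 11).
Posterior mode = (α'−1)/β' = 21/11.

21/11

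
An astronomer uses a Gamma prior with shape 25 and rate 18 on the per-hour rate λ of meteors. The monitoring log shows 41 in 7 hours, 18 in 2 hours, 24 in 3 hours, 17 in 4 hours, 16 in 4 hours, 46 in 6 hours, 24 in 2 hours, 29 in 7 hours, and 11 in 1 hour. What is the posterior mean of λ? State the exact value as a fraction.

Total count: 41 + 18 + 24 + 17 + 16 + 46 + 24 + 29 + 11 = 226.
Total exposure: 7 + 2 + 3 + 4 + 4 + 6 + 2 + 7 + 1 = 36 hours.
By Gamma–Poisson conjugacy, the posterior is Gamma(α + Σx, β + Σt) = Gamma(25 + 226, 18 + 36) = Gamma(251, 54).
Posterior mean = α'/β' = 251/54.

251/54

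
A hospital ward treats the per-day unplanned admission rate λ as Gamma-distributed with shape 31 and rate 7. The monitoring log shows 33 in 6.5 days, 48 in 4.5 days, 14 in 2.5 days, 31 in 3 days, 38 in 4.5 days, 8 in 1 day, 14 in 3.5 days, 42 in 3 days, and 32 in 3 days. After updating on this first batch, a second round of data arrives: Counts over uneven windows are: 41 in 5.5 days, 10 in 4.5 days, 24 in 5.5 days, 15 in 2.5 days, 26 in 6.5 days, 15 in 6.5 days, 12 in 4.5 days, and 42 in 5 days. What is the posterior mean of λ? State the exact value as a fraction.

476/79

Total count: 33 + 48 + 14 + 31 + 38 + 8 + 14 + 42 + 32 = 260.
Total exposure: 6.5 + 4.5 + 2.5 + 3 + 4.5 + 1 + 3.5 + 3 + 3 = 31.5 days.
After the first batch: Gamma(31 + 260, 7 + 31.5) = Gamma(291, 77/2).
Total count: 41 + 10 + 24 + 15 + 26 + 15 + 12 + 42 = 185.
Total exposure: 5.5 + 4.5 + 5.5 + 2.5 + 6.5 + 6.5 + 4.5 + 5 = 40.5 days.
After the second batch: Gamma(291 + 185, 77/2 + 40.5) = Gamma(476, 79).
Posterior mean = α'/β' = 476/79.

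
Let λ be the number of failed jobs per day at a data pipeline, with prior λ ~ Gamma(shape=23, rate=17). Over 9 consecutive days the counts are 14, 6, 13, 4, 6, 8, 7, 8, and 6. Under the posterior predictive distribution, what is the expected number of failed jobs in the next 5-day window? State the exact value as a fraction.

Total count: 14 + 6 + 13 + 4 + 6 + 8 + 7 + 8 + 6 = 72.
Total exposure: 9 days.
Conjugate update: add total count to the shape and total exposure to the rate, giving Gamma(95, 26).
Predictive mean over a 5-day window = T·E[λ|data] = 5·95/26 = 475/26.

475/26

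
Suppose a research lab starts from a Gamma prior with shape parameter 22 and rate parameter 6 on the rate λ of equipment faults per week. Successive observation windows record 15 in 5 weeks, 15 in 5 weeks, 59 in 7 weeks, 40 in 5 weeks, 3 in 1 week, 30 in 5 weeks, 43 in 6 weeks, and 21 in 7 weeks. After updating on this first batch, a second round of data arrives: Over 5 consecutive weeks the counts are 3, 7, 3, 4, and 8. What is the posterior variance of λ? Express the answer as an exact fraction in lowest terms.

Total count: 15 + 15 + 59 + 40 + 3 + 30 + 43 + 21 = 226.
Total exposure: 5 + 5 + 7 + 5 + 1 + 5 + 6 + 7 = 41 weeks.
After the first batch: Gamma(22 + 226, 6 + 41) = Gamma(248, 47).
Total count: 3 + 7 + 3 + 4 + 8 = 25.
Total exposure: 5 weeks.
After the second batch: Gamma(248 + 25, 47 + 5) = Gamma(273, 52).
Posterior variance = α'/β'² = 273/2704 = 21/208.

21/208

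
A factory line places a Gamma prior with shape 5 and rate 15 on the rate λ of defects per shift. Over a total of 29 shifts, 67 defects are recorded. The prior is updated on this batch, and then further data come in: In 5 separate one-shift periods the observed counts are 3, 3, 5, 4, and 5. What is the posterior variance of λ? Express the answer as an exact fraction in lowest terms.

92/2401

Total count 67 over total exposure 29 shifts.
After the first batch: Gamma(5 + 67, 15 + 29) = Gamma(72, 44).
Total count: 3 + 3 + 5 + 4 + 5 = 20.
Total exposure: 5 shifts.
After the second batch: Gamma(72 + 20, 44 + 5) = Gamma(92, 49).
Posterior variance = α'/β'² = 92/2401.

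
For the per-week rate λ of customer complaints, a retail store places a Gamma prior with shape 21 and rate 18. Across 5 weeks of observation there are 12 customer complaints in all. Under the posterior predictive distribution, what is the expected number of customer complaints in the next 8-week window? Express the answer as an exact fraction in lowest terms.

Total count 12 over total exposure 5 weeks.
Posterior: α' = 21 + 12 = 33, β' = 18 + 5 = 23.
Predictive mean over an 8-week window = T·E[λ|data] = 8·33/23 = 264/23.

264/23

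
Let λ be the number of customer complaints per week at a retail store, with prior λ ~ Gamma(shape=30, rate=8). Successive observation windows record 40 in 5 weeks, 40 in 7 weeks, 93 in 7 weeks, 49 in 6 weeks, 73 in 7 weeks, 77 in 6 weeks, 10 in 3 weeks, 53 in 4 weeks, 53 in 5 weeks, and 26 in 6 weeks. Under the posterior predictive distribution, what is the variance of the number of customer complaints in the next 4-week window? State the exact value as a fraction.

Total count: 40 + 40 + 93 + 49 + 73 + 77 + 10 + 53 + 53 + 26 = 514.
Total exposure: 5 + 7 + 7 + 6 + 7 + 6 + 3 + 4 + 5 + 6 = 56 weeks.
Posterior: α' = 30 + 514 = 544, β' = 8 + 56 = 64.
The posterior predictive for a window of length T is Negative Binomial with variance T·α'·(β'+T)/β'² = 4·544·68/4096 = 289/8.

289/8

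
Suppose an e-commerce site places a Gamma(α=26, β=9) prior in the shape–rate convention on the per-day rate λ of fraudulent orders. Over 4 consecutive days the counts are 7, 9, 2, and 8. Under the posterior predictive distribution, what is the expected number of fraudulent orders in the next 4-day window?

16

Total count: 7 + 9 + 2 + 8 = 26.
Total exposure: 4 days.
Gamma(α, β) with Poisson data over total exposure Σt gives posterior Gamma(α+Σx, β+Σt) = Gamma(52, 13).
Predictive mean over a 4-day window = T·E[λ|data] = 4·52/13 = 16.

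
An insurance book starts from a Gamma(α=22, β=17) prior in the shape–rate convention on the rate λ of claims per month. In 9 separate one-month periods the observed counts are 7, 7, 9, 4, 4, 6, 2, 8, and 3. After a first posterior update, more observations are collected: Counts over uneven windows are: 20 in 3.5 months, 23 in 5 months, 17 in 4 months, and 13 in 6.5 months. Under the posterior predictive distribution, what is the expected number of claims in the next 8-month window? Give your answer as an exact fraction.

232/9

Total count: 7 + 7 + 9 + 4 + 4 + 6 + 2 + 8 + 3 = 50.
Total exposure: 9 months.
After the first batch: Gamma(22 + 50, 17 + 9) = Gamma(72, 26).
Total count: 20 + 23 + 17 + 13 = 73.
Total exposure: 3.5 + 5 + 4 + 6.5 = 19 months.
After the second batch: Gamma(72 + 73, 26 + 19) = Gamma(145, 45).
Predictive mean over an 8-month window = T·E[λ|data] = 8·145/45 = 232/9.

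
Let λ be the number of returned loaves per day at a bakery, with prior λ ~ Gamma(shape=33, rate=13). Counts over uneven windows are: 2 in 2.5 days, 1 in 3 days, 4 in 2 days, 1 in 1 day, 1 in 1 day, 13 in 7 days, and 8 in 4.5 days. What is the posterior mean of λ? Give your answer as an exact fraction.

Total count: 2 + 1 + 4 + 1 + 1 + 13 + 8 = 30.
Total exposure: 2.5 + 3 + 2 + 1 + 1 + 7 + 4.5 = 21 days.
The Gamma prior is conjugate for the Poisson rate, so λ | data ~ Gamma(33+30, 13+21) = Gamma(63, 34).
Posterior mean = α'/β' = 63/34.

63/34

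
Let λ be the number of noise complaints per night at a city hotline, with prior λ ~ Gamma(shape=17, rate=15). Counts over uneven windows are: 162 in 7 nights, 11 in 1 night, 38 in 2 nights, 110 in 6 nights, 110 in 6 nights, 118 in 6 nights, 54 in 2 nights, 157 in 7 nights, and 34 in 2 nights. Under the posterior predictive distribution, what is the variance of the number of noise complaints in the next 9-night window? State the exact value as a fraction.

5677/36

Total count: 162 + 11 + 38 + 110 + 110 + 118 + 54 + 157 + 34 = 794.
Total exposure: 7 + 1 + 2 + 6 + 6 + 6 + 2 + 7 + 2 = 39 nights.
Conjugate update: add total count to the shape and total exposure to the rate, giving Gamma(811, 54).
The posterior predictive for a window of length T is Negative Binomial with variance T·α'·(β'+T)/β'² = 9·811·63/2916 = 5677/36.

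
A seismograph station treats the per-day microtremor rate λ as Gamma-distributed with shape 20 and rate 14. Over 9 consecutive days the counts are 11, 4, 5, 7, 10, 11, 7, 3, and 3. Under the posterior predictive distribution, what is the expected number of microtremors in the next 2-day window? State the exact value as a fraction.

162/23

Total count: 11 + 4 + 5 + 7 + 10 + 11 + 7 + 3 + 3 = 61.
Total exposure: 9 days.
Posterior: α' = 20 + 61 = 81, β' = 14 + 9 = 23.
Predictive mean over a 2-day window = T·E[λ|data] = 2·81/23 = 162/23.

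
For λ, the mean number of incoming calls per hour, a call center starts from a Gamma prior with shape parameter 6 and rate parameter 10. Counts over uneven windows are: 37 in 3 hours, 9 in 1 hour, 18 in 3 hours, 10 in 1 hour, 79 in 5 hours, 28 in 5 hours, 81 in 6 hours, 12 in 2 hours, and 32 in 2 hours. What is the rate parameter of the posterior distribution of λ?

38

Total count: 37 + 9 + 18 + 10 + 79 + 28 + 81 + 12 + 32 = 306.
Total exposure: 3 + 1 + 3 + 1 + 5 + 5 + 6 + 2 + 2 = 28 hours.
By Gamma–Poisson conjugacy, the posterior is Gamma(α + Σx, β + Σt) = Gamma(6 + 306, 10 + 28) = Gamma(312, 38).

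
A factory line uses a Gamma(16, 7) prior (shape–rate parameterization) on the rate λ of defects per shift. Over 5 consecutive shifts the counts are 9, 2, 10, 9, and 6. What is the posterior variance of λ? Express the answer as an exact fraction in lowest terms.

13/36

Total count: 9 + 2 + 10 + 9 + 6 = 36.
Total exposure: 5 shifts.
Gamma(α, β) with Poisson data over total exposure Σt gives posterior Gamma(α+Σx, β+Σt) = Gamma(52, 12).
Posterior variance = α'/β'² = 52/144 = 13/36.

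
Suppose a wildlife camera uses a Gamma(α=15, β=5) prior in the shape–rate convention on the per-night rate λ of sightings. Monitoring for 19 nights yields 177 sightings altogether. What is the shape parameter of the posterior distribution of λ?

192

Total count 177 over total exposure 19 nights.
Conjugate update: add total count to the shape and total exposure to the rate, giving Gamma(192, 24).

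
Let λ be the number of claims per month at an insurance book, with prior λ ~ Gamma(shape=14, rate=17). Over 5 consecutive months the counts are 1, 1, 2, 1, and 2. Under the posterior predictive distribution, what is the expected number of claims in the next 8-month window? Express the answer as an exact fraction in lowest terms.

Total count: 1 + 1 + 2 + 1 + 2 = 7.
Total exposure: 5 months.
The Gamma prior is conjugate for the Poisson rate, so λ | data ~ Gamma(14+7, 17+5) = Gamma(21, 22).
Predictive mean over an 8-month window = T·E[λ|data] = 8·21/22 = 84/11.

84/11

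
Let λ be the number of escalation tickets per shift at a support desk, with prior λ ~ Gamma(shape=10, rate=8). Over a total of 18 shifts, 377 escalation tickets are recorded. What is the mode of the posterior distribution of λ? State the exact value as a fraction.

193/13

Total count 377 over total exposure 18 shifts.
By Gamma–Poisson conjugacy, the posterior is Gamma(α + Σx, β + Σt) = Gamma(10 + 377, 8 + 18) = Gamma(387, 26).
Posterior mode = (α'−1)/β' = 386/26 = 193/13.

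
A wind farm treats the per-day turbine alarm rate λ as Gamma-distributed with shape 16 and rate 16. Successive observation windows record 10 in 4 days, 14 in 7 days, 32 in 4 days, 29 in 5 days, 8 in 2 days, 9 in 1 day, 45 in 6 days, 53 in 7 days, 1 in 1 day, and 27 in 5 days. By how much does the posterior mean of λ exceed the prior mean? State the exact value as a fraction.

93/29

Total count: 10 + 14 + 32 + 29 + 8 + 9 + 45 + 53 + 1 + 27 = 228.
Total exposure: 4 + 7 + 4 + 5 + 2 + 1 + 6 + 7 + 1 + 5 = 42 days.
By Gamma–Poisson conjugacy, the posterior is Gamma(α + Σx, β + Σt) = Gamma(16 + 228, 16 + 42) = Gamma(244, 58).
Posterior mean = 244/58 = 122/29; prior mean = 16/16 = 1. Difference = 122/29 − 1 = 93/29.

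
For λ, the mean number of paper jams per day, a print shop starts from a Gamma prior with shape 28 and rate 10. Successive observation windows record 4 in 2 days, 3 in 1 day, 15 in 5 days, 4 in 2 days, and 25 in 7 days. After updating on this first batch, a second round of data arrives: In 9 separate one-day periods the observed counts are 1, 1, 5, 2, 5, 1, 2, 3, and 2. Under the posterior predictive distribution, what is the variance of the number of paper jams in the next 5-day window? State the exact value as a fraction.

20705/1296

Total count: 4 + 3 + 15 + 4 + 25 = 51.
Total exposure: 2 + 1 + 5 + 2 + 7 = 17 days.
After the first batch: Gamma(28 + 51, 10 + 17) = Gamma(79, 27).
Total count: 1 + 1 + 5 + 2 + 5 + 1 + 2 + 3 + 2 = 22.
Total exposure: 9 days.
After the second batch: Gamma(79 + 22, 27 + 9) = Gamma(101, 36).
The posterior predictive for a window of length T is Negative Binomial with variance T·α'·(β'+T)/β'² = 5·101·41/1296 = 20705/1296.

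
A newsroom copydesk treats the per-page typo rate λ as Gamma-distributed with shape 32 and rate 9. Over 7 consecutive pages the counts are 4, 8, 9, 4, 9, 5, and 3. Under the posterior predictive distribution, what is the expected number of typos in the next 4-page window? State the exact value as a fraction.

37/2

Total count: 4 + 8 + 9 + 4 + 9 + 5 + 3 = 42.
Total exposure: 7 pages.
Gamma(α, β) with Poisson data over total exposure Σt gives posterior Gamma(α+Σx, β+Σt) = Gamma(74, 16).
Predictive mean over a 4-page window = T·E[λ|data] = 4·74/16 = 37/2.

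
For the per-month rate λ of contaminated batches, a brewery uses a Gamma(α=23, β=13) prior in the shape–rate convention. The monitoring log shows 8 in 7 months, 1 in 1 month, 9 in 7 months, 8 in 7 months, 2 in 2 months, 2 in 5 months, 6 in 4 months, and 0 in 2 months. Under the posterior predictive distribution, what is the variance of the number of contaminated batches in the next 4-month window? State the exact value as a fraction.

Total count: 8 + 1 + 9 + 8 + 2 + 2 + 6 + 0 = 36.
Total exposure: 7 + 1 + 7 + 7 + 2 + 5 + 4 + 2 = 35 months.
Gamma(α, β) with Poisson data over total exposure Σt gives posterior Gamma(α+Σx, β+Σt) = Gamma(59, 48).
The posterior predictive for a window of length T is Negative Binomial with variance T·α'·(β'+T)/β'² = 4·59·52/2304 = 767/144.

767/144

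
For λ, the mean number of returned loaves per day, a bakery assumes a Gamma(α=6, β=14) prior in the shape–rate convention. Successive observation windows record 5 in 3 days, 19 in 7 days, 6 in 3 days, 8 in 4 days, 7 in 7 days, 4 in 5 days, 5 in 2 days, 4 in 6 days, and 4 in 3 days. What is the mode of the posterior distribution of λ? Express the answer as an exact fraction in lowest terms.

Total count: 5 + 19 + 6 + 8 + 7 + 4 + 5 + 4 + 4 = 62.
Total exposure: 3 + 7 + 3 + 4 + 7 + 5 + 2 + 6 + 3 = 40 days.
By Gamma–Poisson conjugacy, the posterior is Gamma(α + Σx, β + Σt) = Gamma(6 + 62, 14 + 40) = Gamma(68, 54).
Posterior mode = (α'−1)/β' = 67/54.

67/54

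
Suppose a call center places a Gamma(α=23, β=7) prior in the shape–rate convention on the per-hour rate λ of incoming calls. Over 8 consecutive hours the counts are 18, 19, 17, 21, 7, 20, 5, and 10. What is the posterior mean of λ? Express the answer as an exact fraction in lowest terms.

Total count: 18 + 19 + 17 + 21 + 7 + 20 + 5 + 10 = 117.
Total exposure: 8 hours.
The Gamma prior is conjugate for the Poisson rate, so λ | data ~ Gamma(23+117, 7+8) = Gamma(140, 15).
Posterior mean = α'/β' = 140/15 = 28/3.

28/3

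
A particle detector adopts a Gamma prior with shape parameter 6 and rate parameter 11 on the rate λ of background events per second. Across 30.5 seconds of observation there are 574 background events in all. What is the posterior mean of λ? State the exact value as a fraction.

1160/83

Total count 574 over total exposure 30.5 seconds.
Gamma(α, β) with Poisson data over total exposure Σt gives posterior Gamma(α+Σx, β+Σt) = Gamma(580, 83/2).
Posterior mean = α'/β' = 580/(83/2) = 1160/83.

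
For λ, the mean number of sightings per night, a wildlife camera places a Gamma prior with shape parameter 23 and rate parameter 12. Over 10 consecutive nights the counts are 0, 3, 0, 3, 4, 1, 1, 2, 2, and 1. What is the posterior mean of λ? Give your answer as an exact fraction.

20/11

Total count: 0 + 3 + 0 + 3 + 4 + 1 + 1 + 2 + 2 + 1 = 17.
Total exposure: 10 nights.
The Gamma prior is conjugate for the Poisson rate, so λ | data ~ Gamma(23+17, 12+10) = Gamma(40, 22).
Posterior mean = α'/β' = 40/22 = 20/11.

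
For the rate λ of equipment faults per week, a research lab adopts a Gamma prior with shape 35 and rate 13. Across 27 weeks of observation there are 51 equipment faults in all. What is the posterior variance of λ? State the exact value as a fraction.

Total count 51 over total exposure 27 weeks.
Gamma(α, β) with Poisson data over total exposure Σt gives posterior Gamma(α+Σx, β+Σt) = Gamma(86, 40).
Posterior variance = α'/β'² = 86/1600 = 43/800.

43/800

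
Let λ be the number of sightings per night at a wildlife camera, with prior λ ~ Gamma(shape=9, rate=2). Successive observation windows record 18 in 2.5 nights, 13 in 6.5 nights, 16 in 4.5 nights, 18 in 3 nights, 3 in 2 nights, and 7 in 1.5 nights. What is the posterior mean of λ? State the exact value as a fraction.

42/11

Total count: 18 + 13 + 16 + 18 + 3 + 7 = 75.
Total exposure: 2.5 + 6.5 + 4.5 + 3 + 2 + 1.5 = 20 nights.
Gamma(α, β) with Poisson data over total exposure Σt gives posterior Gamma(α+Σx, β+Σt) = Gamma(84, 22).
Posterior mean = α'/β' = 84/22 = 42/11.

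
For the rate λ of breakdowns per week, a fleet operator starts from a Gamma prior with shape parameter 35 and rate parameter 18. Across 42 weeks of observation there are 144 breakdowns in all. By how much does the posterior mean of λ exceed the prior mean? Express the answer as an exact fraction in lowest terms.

Total count 144 over total exposure 42 weeks.
By Gamma–Poisson conjugacy, the posterior is Gamma(α + Σx, β + Σt) = Gamma(35 + 144, 18 + 42) = Gamma(179, 60).
Posterior mean = 179/60 = 179/60; prior mean = 35/18 = 35/18. Difference = 179/60 − 35/18 = 187/180.

187/180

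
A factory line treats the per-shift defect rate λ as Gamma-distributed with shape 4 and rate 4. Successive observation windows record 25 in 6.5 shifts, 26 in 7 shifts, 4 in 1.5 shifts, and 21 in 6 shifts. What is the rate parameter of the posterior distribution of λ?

Total count: 25 + 26 + 4 + 21 = 76.
Total exposure: 6.5 + 7 + 1.5 + 6 = 21 shifts.
By Gamma–Poisson conjugacy, the posterior is Gamma(α + Σx, β + Σt) = Gamma(4 + 76, 4 + 21) = Gamma(80, 25).

25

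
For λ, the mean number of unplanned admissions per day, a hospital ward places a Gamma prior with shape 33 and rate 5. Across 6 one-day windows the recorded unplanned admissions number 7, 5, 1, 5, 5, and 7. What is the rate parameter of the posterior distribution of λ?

Total count: 7 + 5 + 1 + 5 + 5 + 7 = 30.
Total exposure: 6 days.
Gamma(α, β) with Poisson data over total exposure Σt gives posterior Gamma(α+Σx, β+Σt) = Gamma(63, 11).

11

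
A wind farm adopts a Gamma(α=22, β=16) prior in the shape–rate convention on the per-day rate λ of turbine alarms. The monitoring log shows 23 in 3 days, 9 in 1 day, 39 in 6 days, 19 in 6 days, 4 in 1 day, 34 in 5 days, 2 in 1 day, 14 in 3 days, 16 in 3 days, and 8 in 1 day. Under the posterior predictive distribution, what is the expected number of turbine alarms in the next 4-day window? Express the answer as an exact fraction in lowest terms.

Total count: 23 + 9 + 39 + 19 + 4 + 34 + 2 + 14 + 16 + 8 = 168.
Total exposure: 3 + 1 + 6 + 6 + 1 + 5 + 1 + 3 + 3 + 1 = 30 days.
The Gamma prior is conjugate for the Poisson rate, so λ | data ~ Gamma(22+168, 16+30) = Gamma(190, 46).
Predictive mean over a 4-day window = T·E[λ|data] = 4·190/46 = 380/23.

380/23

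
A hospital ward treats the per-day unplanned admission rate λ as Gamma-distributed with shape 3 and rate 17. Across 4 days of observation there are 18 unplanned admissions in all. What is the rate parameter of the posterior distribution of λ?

21

Total count 18 over total exposure 4 days.
Conjugate update: add total count to the shape and total exposure to the rate, giving Gamma(21, 21).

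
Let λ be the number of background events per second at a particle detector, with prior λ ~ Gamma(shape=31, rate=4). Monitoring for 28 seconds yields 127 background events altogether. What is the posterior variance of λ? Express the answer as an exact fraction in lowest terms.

Total count 127 over total exposure 28 seconds.
Conjugate update: add total count to the shape and total exposure to the rate, giving Gamma(158, 32).
Posterior variance = α'/β'² = 158/1024 = 79/512.

79/512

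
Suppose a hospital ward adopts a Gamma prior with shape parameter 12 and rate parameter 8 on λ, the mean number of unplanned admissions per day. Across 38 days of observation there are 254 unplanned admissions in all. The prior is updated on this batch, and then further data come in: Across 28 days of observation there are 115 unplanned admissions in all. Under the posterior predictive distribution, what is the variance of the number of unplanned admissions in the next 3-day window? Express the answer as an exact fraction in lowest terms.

88011/5476

Total count 254 over total exposure 38 days.
After the first batch: Gamma(12 + 254, 8 + 38) = Gamma(266, 46).
Total count 115 over total exposure 28 days.
After the second batch: Gamma(266 + 115, 46 + 28) = Gamma(381, 74).
The posterior predictive for a window of length T is Negative Binomial with variance T·α'·(β'+T)/β'² = 3·381·77/5476 = 88011/5476.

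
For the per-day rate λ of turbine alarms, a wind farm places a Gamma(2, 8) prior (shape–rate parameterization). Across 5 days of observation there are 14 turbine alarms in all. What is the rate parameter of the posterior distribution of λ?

13

Total count 14 over total exposure 5 days.
The Gamma prior is conjugate for the Poisson rate, so λ | data ~ Gamma(2+14, 8+5) = Gamma(16, 13).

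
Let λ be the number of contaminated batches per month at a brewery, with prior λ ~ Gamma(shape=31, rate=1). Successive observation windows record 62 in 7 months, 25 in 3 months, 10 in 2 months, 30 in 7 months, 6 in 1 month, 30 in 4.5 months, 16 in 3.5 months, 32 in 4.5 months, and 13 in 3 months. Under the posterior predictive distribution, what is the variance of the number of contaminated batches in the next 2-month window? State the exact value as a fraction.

78540/5329

Total count: 62 + 25 + 10 + 30 + 6 + 30 + 16 + 32 + 13 = 224.
Total exposure: 7 + 3 + 2 + 7 + 1 + 4.5 + 3.5 + 4.5 + 3 = 35.5 months.
By Gamma–Poisson conjugacy, the posterior is Gamma(α + Σx, β + Σt) = Gamma(31 + 224, 1 + 35.5) = Gamma(255, 73/2).
The posterior predictive for a window of length T is Negative Binomial with variance T·α'·(β'+T)/β'² = 2·255·(77/2)/(5329/4) = 78540/5329.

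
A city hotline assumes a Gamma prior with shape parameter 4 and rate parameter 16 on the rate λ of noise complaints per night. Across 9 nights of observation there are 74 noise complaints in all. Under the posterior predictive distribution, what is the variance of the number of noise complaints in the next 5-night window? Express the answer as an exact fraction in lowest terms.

Total count 74 over total exposure 9 nights.
Gamma(α, β) with Poisson data over total exposure Σt gives posterior Gamma(α+Σx, β+Σt) = Gamma(78, 25).
The posterior predictive for a window of length T is Negative Binomial with variance T·α'·(β'+T)/β'² = 5·78·30/625 = 468/25.

468/25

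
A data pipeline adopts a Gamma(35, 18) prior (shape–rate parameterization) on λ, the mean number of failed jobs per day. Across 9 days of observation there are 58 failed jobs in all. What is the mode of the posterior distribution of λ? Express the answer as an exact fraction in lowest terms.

Total count 58 over total exposure 9 days.
Conjugate update: add total count to the shape and total exposure to the rate, giving Gamma(93, 27).
Posterior mode = (α'−1)/β' = 92/27.

92/27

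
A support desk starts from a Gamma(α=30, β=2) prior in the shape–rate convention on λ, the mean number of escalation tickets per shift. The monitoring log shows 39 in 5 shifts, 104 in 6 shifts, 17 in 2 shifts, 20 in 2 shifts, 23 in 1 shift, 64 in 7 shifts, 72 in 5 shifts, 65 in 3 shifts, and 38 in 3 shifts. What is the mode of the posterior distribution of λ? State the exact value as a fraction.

Total count: 39 + 104 + 17 + 20 + 23 + 64 + 72 + 65 + 38 = 442.
Total exposure: 5 + 6 + 2 + 2 + 1 + 7 + 5 + 3 + 3 = 34 shifts.
Posterior: α' = 30 + 442 = 472, β' = 2 + 34 = 36.
Posterior mode = (α'−1)/β' = 471/36 = 157/12.

157/12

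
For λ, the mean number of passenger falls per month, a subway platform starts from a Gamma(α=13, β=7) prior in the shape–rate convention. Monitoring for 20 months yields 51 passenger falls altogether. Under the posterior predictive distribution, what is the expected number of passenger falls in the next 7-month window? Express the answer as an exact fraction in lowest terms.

448/27

Total count 51 over total exposure 20 months.
Conjugate update: add total count to the shape and total exposure to the rate, giving Gamma(64, 27).
Predictive mean over a 7-month window = T·E[λ|data] = 7·64/27 = 448/27.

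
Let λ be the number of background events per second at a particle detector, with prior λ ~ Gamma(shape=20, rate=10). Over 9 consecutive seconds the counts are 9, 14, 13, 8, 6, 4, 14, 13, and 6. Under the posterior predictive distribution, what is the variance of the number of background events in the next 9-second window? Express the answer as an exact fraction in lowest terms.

Total count: 9 + 14 + 13 + 8 + 6 + 4 + 14 + 13 + 6 = 87.
Total exposure: 9 seconds.
Conjugate update: add total count to the shape and total exposure to the rate, giving Gamma(107, 19).
The posterior predictive for a window of length T is Negative Binomial with variance T·α'·(β'+T)/β'² = 9·107·28/361 = 26964/361.

26964/361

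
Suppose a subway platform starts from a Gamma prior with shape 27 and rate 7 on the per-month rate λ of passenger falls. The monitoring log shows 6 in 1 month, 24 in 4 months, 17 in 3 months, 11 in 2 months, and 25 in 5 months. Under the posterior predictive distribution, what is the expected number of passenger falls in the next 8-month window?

40

Total count: 6 + 24 + 17 + 11 + 25 = 83.
Total exposure: 1 + 4 + 3 + 2 + 5 = 15 months.
Conjugate update: add total count to the shape and total exposure to the rate, giving Gamma(110, 22).
Predictive mean over an 8-month window = T·E[λ|data] = 8·110/22 = 40.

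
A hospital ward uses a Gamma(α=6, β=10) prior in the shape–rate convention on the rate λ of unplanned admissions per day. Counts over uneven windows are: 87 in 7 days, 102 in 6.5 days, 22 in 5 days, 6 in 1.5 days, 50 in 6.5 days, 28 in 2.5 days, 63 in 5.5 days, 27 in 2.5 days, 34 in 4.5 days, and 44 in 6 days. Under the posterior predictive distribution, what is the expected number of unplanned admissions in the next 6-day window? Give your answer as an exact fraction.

Total count: 87 + 102 + 22 + 6 + 50 + 28 + 63 + 27 + 34 + 44 = 463.
Total exposure: 7 + 6.5 + 5 + 1.5 + 6.5 + 2.5 + 5.5 + 2.5 + 4.5 + 6 = 47.5 days.
Posterior: α' = 6 + 463 = 469, β' = 10 + 47.5 = 115/2.
Predictive mean over a 6-day window = T·E[λ|data] = 6·469/(115/2) = 5628/115.

5628/115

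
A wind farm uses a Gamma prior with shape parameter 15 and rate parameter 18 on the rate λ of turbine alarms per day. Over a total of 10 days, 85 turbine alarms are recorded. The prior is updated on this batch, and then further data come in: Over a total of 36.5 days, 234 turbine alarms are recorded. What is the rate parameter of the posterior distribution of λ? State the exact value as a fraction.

Total count 85 over total exposure 10 days.
After the first batch: Gamma(15 + 85, 18 + 10) = Gamma(100, 28).
Total count 234 over total exposure 36.5 days.
After the second batch: Gamma(100 + 234, 28 + 36.5) = Gamma(334, 129/2).

129/2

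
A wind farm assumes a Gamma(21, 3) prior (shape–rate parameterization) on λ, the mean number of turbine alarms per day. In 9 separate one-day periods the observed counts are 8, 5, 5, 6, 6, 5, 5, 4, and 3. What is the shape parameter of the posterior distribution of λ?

68

Total count: 8 + 5 + 5 + 6 + 6 + 5 + 5 + 4 + 3 = 47.
Total exposure: 9 days.
By Gamma–Poisson conjugacy, the posterior is Gamma(α + Σx, β + Σt) = Gamma(21 + 47, 3 + 9) = Gamma(68, 12).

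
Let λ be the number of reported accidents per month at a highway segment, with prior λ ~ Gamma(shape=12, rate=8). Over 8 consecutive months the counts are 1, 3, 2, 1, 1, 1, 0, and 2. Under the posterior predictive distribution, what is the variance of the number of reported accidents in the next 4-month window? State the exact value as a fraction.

Total count: 1 + 3 + 2 + 1 + 1 + 1 + 0 + 2 = 11.
Total exposure: 8 months.
The Gamma prior is conjugate for the Poisson rate, so λ | data ~ Gamma(12+11, 8+8) = Gamma(23, 16).
The posterior predictive for a window of length T is Negative Binomial with variance T·α'·(β'+T)/β'² = 4·23·20/256 = 115/16.

115/16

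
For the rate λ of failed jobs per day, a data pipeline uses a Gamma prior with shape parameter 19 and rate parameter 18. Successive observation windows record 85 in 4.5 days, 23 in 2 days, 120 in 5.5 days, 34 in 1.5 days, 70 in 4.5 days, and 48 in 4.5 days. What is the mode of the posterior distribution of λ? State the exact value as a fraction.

Total count: 85 + 23 + 120 + 34 + 70 + 48 = 380.
Total exposure: 4.5 + 2 + 5.5 + 1.5 + 4.5 + 4.5 = 22.5 days.
By Gamma–Poisson conjugacy, the posterior is Gamma(α + Σx, β + Σt) = Gamma(19 + 380, 18 + 22.5) = Gamma(399, 81/2).
Posterior mode = (α'−1)/β' = 398/(81/2) = 796/81.

796/81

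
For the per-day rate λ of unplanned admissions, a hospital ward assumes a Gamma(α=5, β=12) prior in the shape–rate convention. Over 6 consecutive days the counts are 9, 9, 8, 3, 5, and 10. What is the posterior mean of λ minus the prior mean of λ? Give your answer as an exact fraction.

83/36

Total count: 9 + 9 + 8 + 3 + 5 + 10 = 44.
Total exposure: 6 days.
Gamma(α, β) with Poisson data over total exposure Σt gives posterior Gamma(α+Σx, β+Σt) = Gamma(49, 18).
Posterior mean = 49/18 = 49/18; prior mean = 5/12 = 5/12. Difference = 49/18 − 5/12 = 83/36.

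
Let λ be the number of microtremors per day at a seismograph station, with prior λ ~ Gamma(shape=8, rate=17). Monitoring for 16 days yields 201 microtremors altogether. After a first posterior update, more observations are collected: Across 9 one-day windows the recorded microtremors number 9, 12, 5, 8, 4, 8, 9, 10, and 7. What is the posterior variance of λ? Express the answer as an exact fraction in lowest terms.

281/1764

Total count 201 over total exposure 16 days.
After the first batch: Gamma(8 + 201, 17 + 16) = Gamma(209, 33).
Total count: 9 + 12 + 5 + 8 + 4 + 8 + 9 + 10 + 7 = 72.
Total exposure: 9 days.
After the second batch: Gamma(209 + 72, 33 + 9) = Gamma(281, 42).
Posterior variance = α'/β'² = 281/1764.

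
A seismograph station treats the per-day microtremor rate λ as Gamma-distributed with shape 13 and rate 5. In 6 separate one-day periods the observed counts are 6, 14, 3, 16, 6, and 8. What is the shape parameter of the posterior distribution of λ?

Total count: 6 + 14 + 3 + 16 + 6 + 8 = 53.
Total exposure: 6 days.
Gamma(α, β) with Poisson data over total exposure Σt gives posterior Gamma(α+Σx, β+Σt) = Gamma(66, 11).

66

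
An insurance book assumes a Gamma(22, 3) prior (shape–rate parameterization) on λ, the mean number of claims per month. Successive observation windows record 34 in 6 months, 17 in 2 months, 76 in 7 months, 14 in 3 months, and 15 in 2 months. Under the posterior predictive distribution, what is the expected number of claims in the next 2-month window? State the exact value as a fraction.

Total count: 34 + 17 + 76 + 14 + 15 = 156.
Total exposure: 6 + 2 + 7 + 3 + 2 = 20 months.
Conjugate update: add total count to the shape and total exposure to the rate, giving Gamma(178, 23).
Predictive mean over a 2-month window = T·E[λ|data] = 2·178/23 = 356/23.

356/23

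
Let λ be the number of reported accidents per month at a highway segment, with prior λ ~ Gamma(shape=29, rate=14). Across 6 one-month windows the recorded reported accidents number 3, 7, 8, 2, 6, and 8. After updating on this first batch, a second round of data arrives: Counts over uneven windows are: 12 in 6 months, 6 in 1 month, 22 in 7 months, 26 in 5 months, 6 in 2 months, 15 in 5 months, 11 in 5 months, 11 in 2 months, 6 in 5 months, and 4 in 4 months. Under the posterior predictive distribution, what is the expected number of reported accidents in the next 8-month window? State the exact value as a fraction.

Total count: 3 + 7 + 8 + 2 + 6 + 8 = 34.
Total exposure: 6 months.
After the first batch: Gamma(29 + 34, 14 + 6) = Gamma(63, 20).
Total count: 12 + 6 + 22 + 26 + 6 + 15 + 11 + 11 + 6 + 4 = 119.
Total exposure: 6 + 1 + 7 + 5 + 2 + 5 + 5 + 2 + 5 + 4 = 42 months.
After the second batch: Gamma(63 + 119, 20 + 42) = Gamma(182, 62).
Predictive mean over an 8-month window = T·E[λ|data] = 8·182/62 = 728/31.

728/31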